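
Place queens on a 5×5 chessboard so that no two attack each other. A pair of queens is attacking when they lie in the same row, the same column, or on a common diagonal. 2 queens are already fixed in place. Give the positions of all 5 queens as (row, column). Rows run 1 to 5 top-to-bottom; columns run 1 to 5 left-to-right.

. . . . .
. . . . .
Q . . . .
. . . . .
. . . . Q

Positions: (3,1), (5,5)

(1,2) (2,4) (3,1) (4,3) (5,5)

Row 1: attacked by (3,1)→{1,3}; (5,5)→{1,5}. Safe: 2, 4. Place at column 2.
Row 2: attacked by (1,2)→{1,2,3}; (3,1)→{1,2}; (5,5)→{2,5}. Safe: 4. Place at column 4.
Row 4: attacked by (1,2)→{2,5}; (2,4)→{2,4}; (3,1)→{1,2}; (5,5)→{4,5}. Safe: 3. Place at column 3.
Columns [2, 4, 1, 3, 5], r−c [-1, -2, 2, 1, 0], r+c [3, 6, 4, 7, 10] are all distinct, so no two queens attack.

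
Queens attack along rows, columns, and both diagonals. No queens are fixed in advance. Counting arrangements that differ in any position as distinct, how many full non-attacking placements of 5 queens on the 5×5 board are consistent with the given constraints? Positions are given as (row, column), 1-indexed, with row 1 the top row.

Branch on row 1: col 1 → 2; col 2 → 2; col 3 → 2; col 4 → 2; col 5 → 2.
Sum: 2 + 2 + 2 + 2 + 2 = 10.
(This is the classic 5-queens count.)

10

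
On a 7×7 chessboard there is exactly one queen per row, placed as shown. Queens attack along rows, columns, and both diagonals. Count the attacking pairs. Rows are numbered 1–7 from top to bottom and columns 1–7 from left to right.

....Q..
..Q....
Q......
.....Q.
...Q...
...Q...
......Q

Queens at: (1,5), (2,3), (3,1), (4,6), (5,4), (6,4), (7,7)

3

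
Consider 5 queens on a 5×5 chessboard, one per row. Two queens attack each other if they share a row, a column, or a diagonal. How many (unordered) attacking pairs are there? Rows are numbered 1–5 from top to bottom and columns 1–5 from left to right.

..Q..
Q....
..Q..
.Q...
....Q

3

Same column: (1,3)–(3,3) (column 3).
Same diagonal: (3,3)–(4,2) (|3−4| = |3−2| = 1); (3,3)–(5,5) (|3−5| = |3−5| = 2).
Total attacking pairs: 3.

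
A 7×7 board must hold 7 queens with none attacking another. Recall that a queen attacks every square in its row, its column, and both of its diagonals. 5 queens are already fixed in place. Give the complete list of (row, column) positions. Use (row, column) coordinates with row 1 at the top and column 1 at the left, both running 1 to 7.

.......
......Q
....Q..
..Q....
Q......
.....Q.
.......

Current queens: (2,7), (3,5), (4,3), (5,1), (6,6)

Row 1: attacked by (2,7)→{6,7}; (3,5)→{3,5,7}; (4,3)→{3,6}; (5,1)→{1,5}; (6,6)→{1,6}. Safe: 2, 4. Place at column 2.
Row 7: attacked by (1,2)→{2}; (2,7)→{2,7}; (3,5)→{1,5}; (4,3)→{3,6}; (5,1)→{1,3}; (6,6)→{5,6,7}. Safe: 4. Place at column 4.
Columns [2, 7, 5, 3, 1, 6, 4], r−c [-1, -5, -2, 1, 4, 0, 3], r+c [3, 9, 8, 7, 6, 12, 11] are all distinct, so no two queens attack.

(1,2) (2,7) (3,5) (4,3) (5,1) (6,6) (7,4)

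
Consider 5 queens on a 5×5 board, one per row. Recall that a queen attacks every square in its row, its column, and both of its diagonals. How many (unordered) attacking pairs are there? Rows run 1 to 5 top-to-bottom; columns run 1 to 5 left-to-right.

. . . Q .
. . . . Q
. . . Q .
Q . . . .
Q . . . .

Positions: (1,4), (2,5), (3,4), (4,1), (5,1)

5

Same column: (1,4)–(3,4) (column 4); (4,1)–(5,1) (column 1).
Same diagonal: (1,4)–(2,5) (|1−2| = |4−5| = 1); (1,4)–(4,1) (|1−4| = |4−1| = 3); (2,5)–(3,4) (|2−3| = |5−4| = 1).
Total attacking pairs: 5.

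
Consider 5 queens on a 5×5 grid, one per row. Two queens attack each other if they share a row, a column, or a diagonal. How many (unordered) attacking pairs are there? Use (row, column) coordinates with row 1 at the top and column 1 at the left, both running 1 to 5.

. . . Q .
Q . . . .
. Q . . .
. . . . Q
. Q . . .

Same column: (3,2)–(5,2) (column 2).
Same diagonal: (1,4)–(3,2) (|1−3| = |4−2| = 2); (2,1)–(3,2) (|2−3| = |1−2| = 1).
Total attacking pairs: 3.

3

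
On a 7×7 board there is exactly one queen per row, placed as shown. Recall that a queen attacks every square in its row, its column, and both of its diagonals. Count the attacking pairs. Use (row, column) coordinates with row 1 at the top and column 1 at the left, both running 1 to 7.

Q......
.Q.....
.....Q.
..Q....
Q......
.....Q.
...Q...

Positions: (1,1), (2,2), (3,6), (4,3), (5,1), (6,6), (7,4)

5

Same column: (1,1)–(5,1) (column 1); (3,6)–(6,6) (column 6).
Same diagonal: (1,1)–(2,2) (|1−2| = |1−2| = 1); (1,1)–(6,6) (|1−6| = |1−6| = 5); (2,2)–(6,6) (|2−6| = |2−6| = 4).
Total attacking pairs: 5.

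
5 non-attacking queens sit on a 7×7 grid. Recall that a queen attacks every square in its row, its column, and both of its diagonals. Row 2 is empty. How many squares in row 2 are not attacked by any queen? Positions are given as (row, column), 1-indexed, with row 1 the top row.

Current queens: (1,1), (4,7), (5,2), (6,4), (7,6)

1

(1,1) attacks row 2 at column 1 and diagonals 2.
(4,7) attacks row 2 at column 7 and diagonals 5.
(5,2) attacks row 2 at column 2 and diagonals 5.
(6,4) attacks row 2 at column 4.
(7,6) attacks row 2 at column 6 and diagonals 1.
Attacked columns: {1, 2, 4, 5, 6, 7}. Safe: {3}.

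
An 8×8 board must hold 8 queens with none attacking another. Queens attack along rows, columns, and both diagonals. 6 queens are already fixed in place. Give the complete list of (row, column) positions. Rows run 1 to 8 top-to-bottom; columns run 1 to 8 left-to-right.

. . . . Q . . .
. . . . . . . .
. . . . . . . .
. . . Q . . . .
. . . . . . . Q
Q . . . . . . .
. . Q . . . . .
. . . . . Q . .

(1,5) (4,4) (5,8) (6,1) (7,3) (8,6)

Row 2: attacked by (1,5)→{4,5,6}; (4,4)→{2,4,6}; (5,8)→{5,8}; (6,1)→{1,5}; (7,3)→{3,8}; (8,6)→{6}. Safe: 7. Place at column 7.
Row 3: attacked by (1,5)→{3,5,7}; (2,7)→{6,7,8}; (4,4)→{3,4,5}; (5,8)→{6,8}; (6,1)→{1,4}; (7,3)→{3,7}; (8,6)→{1,6}. Safe: 2. Place at column 2.
Columns [5, 7, 2, 4, 8, 1, 3, 6], r−c [-4, -5, 1, 0, -3, 5, 4, 2], r+c [6, 9, 5, 8, 13, 7, 10, 14] are all distinct, so no two queens attack.

(1,5) (2,7) (3,2) (4,4) (5,8) (6,1) (7,3) (8,6)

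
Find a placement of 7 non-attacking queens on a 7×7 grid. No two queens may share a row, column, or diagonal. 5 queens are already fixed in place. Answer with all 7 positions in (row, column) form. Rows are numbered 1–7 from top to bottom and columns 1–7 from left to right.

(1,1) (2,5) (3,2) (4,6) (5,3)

(1,1) (2,5) (3,2) (4,6) (5,3) (6,7) (7,4)

Row 6: attacked by (1,1)→{1,6}; (2,5)→{1,5}; (3,2)→{2,5}; (4,6)→{4,6}; (5,3)→{2,3,4}. Safe: 7. Place at column 7.
Row 7: attacked by (1,1)→{1,7}; (2,5)→{5}; (3,2)→{2,6}; (4,6)→{3,6}; (5,3)→{1,3,5}; (6,7)→{6,7}. Safe: 4. Place at column 4.
Columns [1, 5, 2, 6, 3, 7, 4], r−c [0, -3, 1, -2, 2, -1, 3], r+c [2, 7, 5, 10, 8, 13, 11] are all distinct, so no two queens attack.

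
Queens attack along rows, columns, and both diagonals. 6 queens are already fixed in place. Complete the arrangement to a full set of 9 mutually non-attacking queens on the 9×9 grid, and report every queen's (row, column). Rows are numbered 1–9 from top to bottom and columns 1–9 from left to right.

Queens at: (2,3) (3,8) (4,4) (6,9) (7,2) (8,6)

Row 1: attacked by (2,3)→{2,3,4}; (3,8)→{6,8}; (4,4)→{1,4,7}; (6,9)→{4,9}; (7,2)→{2,8}; (8,6)→{6}. Safe: 5. Place at column 5.
Row 5: attacked by (1,5)→{1,5,9}; (2,3)→{3,6}; (3,8)→{6,8}; (4,4)→{3,4,5}; (6,9)→{8,9}; (7,2)→{2,4}; (8,6)→{3,6,9}. Safe: 7. Place at column 7.
Row 9: attacked by (1,5)→{5}; (2,3)→{3}; (3,8)→{2,8}; (4,4)→{4,9}; (5,7)→{3,7}; (6,9)→{6,9}; (7,2)→{2,4}; (8,6)→{5,6,7}. Safe: 1. Place at column 1.
Columns [5, 3, 8, 4, 7, 9, 2, 6, 1], r−c [-4, -1, -5, 0, -2, -3, 5, 2, 8], r+c [6, 5, 11, 8, 12, 15, 9, 14, 10] are all distinct, so no two queens attack.

(1,5) (2,3) (3,8) (4,4) (5,7) (6,9) (7,2) (8,6) (9,1)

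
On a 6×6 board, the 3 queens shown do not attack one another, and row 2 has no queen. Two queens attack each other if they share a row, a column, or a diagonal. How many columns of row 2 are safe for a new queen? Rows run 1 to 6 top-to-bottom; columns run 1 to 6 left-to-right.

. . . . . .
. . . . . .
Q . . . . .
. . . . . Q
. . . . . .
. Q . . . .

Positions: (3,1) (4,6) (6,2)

(3,1) attacks row 2 at column 1 and diagonals 2.
(4,6) attacks row 2 at column 6 and diagonals 4.
(6,2) attacks row 2 at column 2 and diagonals 6.
Attacked columns: {1, 2, 4, 6}. Safe: {3, 5}.

2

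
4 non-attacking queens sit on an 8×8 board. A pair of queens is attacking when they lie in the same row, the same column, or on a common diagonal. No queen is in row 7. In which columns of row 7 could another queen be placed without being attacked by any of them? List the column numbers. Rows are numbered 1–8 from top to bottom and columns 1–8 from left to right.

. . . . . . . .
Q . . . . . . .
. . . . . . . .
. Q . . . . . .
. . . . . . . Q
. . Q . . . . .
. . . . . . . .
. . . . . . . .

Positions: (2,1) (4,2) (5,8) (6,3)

columns 7

(2,1) attacks row 7 at column 1 and diagonals 6.
(4,2) attacks row 7 at column 2 and diagonals 5.
(5,8) attacks row 7 at column 8 and diagonals 6.
(6,3) attacks row 7 at column 3 and diagonals 2, 4.
Attacked columns: {1, 2, 3, 4, 5, 6, 8}. Safe: {7}.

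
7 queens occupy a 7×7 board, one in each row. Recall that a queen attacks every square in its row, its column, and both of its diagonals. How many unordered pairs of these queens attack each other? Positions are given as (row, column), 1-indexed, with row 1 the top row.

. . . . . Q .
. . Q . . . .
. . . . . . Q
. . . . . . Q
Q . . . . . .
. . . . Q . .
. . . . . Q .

4

Same column: (1,6)–(7,6) (column 6); (3,7)–(4,7) (column 7).
Same diagonal: (4,7)–(6,5) (|4−6| = |7−5| = 2); (6,5)–(7,6) (|6−7| = |5−6| = 1).
Total attacking pairs: 4.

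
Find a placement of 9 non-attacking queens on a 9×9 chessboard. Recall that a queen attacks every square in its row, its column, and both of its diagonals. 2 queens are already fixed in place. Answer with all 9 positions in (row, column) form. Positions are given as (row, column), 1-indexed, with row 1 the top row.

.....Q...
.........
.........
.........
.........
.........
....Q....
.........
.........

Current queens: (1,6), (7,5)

Row 2: attacked by (1,6)→{5,6,7}; (7,5)→{5}. Safe: 1, 2, 3, 4, 8, 9. Place at column 1.
Row 3: attacked by (1,6)→{4,6,8}; (2,1)→{1,2}; (7,5)→{1,5,9}. Safe: 3, 7. Place at column 7.
Row 4: attacked by (1,6)→{3,6,9}; (2,1)→{1,3}; (3,7)→{6,7,8}; (7,5)→{2,5,8}. Safe: 4. Place at column 4.
Row 5: attacked by (1,6)→{2,6}; (2,1)→{1,4}; (3,7)→{5,7,9}; (4,4)→{3,4,5}; (7,5)→{3,5,7}. Safe: 8. Place at column 8.
Row 6: attacked by (1,6)→{1,6}; (2,1)→{1,5}; (3,7)→{4,7}; (4,4)→{2,4,6}; (5,8)→{7,8,9}; (7,5)→{4,5,6}. Safe: 3. Place at column 3.
Row 8: attacked by (1,6)→{6}; (2,1)→{1,7}; (3,7)→{2,7}; (4,4)→{4,8}; (5,8)→{5,8}; (6,3)→{1,3,5}; (7,5)→{4,5,6}. Safe: 9. Place at column 9.
Row 9: attacked by (1,6)→{6}; (2,1)→{1,8}; (3,7)→{1,7}; (4,4)→{4,9}; (5,8)→{4,8}; (6,3)→{3,6}; (7,5)→{3,5,7}; (8,9)→{8,9}. Safe: 2. Place at column 2.
Columns [6, 1, 7, 4, 8, 3, 5, 9, 2], r−c [-5, 1, -4, 0, -3, 3, 2, -1, 7], r+c [7, 3, 10, 8, 13, 9, 12, 17, 11] are all distinct, so no two queens attack.

(1,6) (2,1) (3,7) (4,4) (5,8) (6,3) (7,5) (8,9) (9,2)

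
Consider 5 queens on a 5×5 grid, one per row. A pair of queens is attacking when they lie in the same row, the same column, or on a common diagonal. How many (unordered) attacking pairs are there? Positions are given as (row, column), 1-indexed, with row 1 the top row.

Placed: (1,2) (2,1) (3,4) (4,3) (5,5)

4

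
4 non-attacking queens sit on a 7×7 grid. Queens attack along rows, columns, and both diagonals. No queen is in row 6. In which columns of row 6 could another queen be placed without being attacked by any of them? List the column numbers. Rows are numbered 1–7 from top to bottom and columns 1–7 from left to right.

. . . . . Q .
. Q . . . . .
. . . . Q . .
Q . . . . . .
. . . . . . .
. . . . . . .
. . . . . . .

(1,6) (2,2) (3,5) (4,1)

columns 4, 7

(1,6) attacks row 6 at column 6 and diagonals 1.
(2,2) attacks row 6 at column 2 and diagonals 6.
(3,5) attacks row 6 at column 5 and diagonals 2.
(4,1) attacks row 6 at column 1 and diagonals 3.
Attacked columns: {1, 2, 3, 5, 6}. Safe: {4, 7}.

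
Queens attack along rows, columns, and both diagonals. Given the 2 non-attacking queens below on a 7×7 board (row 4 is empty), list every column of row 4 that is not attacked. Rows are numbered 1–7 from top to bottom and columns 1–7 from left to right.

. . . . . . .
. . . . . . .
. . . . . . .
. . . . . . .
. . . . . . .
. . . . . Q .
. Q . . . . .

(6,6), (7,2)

columns 1, 3, 7

(6,6) attacks row 4 at column 6 and diagonals 4.
(7,2) attacks row 4 at column 2 and diagonals 5.
Attacked columns: {2, 4, 5, 6}. Safe: {1, 3, 7}.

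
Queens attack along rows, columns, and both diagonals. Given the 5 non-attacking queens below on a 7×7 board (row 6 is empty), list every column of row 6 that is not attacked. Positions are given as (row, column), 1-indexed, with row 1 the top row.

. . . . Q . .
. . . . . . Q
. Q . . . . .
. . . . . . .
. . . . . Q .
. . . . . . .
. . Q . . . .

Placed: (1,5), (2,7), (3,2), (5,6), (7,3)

columns 1

(1,5) attacks row 6 at column 5.
(2,7) attacks row 6 at column 7 and diagonals 3.
(3,2) attacks row 6 at column 2 and diagonals 5.
(5,6) attacks row 6 at column 6 and diagonals 5, 7.
(7,3) attacks row 6 at column 3 and diagonals 2, 4.
Attacked columns: {2, 3, 4, 5, 6, 7}. Safe: {1}.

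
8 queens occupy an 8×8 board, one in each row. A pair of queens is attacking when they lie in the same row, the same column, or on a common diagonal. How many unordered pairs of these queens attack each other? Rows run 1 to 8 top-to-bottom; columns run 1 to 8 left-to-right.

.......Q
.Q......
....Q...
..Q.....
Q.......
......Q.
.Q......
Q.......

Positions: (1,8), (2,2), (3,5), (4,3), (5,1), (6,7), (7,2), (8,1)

Same column: (2,2)–(7,2) (column 2); (5,1)–(8,1) (column 1).
Same diagonal: (1,8)–(7,2) (|1−7| = |8−2| = 6); (1,8)–(8,1) (|1−8| = |8−1| = 7); (7,2)–(8,1) (|7−8| = |2−1| = 1).
Total attacking pairs: 5.

5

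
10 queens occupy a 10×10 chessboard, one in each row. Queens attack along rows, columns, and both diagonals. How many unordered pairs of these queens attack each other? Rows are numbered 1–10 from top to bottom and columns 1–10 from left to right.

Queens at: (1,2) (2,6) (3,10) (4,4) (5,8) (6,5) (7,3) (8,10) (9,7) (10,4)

Same column: (3,10)–(8,10) (column 10); (4,4)–(10,4) (column 4).
Same diagonal: (2,6)–(4,4) (|2−4| = |6−4| = 2); (3,10)–(5,8) (|3−5| = |10−8| = 2).
Total attacking pairs: 4.

4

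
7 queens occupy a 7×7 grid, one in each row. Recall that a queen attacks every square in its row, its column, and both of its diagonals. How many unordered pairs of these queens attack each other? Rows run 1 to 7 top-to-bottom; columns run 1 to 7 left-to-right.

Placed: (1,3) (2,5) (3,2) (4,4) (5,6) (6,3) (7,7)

2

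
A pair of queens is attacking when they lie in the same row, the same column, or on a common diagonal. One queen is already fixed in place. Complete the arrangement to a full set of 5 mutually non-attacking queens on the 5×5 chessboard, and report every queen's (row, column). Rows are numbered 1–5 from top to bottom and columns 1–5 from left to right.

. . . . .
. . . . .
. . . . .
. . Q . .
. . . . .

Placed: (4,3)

Row 1: attacked by (4,3)→{3}. Safe: 1, 2, 4, 5. Place at column 2.
Row 2: attacked by (1,2)→{1,2,3}; (4,3)→{1,3,5}. Safe: 4. Place at column 4.
Row 3: attacked by (1,2)→{2,4}; (2,4)→{3,4,5}; (4,3)→{2,3,4}. Safe: 1. Place at column 1.
Row 5: attacked by (1,2)→{2}; (2,4)→{1,4}; (3,1)→{1,3}; (4,3)→{2,3,4}. Safe: 5. Place at column 5.
Columns [2, 4, 1, 3, 5], r−c [-1, -2, 2, 1, 0], r+c [3, 6, 4, 7, 10] are all distinct, so no two queens attack.

(1,2) (2,4) (3,1) (4,3) (5,5)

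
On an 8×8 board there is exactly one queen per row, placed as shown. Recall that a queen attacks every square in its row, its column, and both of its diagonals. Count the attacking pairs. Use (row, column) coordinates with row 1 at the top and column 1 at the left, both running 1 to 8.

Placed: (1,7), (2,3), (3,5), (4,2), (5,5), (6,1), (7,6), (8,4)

Same column: (3,5)–(5,5) (column 5).
Same diagonal: (1,7)–(3,5) (|1−3| = |7−5| = 2).
Total attacking pairs: 2.

2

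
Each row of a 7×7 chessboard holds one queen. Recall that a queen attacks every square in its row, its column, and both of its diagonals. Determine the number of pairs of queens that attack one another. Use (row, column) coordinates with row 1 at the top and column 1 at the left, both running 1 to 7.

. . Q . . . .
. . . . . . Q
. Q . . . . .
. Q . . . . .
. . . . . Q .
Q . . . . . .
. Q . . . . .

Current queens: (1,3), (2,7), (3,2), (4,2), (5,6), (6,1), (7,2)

Same column: (3,2)–(4,2) (column 2); (3,2)–(7,2) (column 2); (4,2)–(7,2) (column 2).
Same diagonal: (2,7)–(7,2) (|2−7| = |7−2| = 5); (6,1)–(7,2) (|6−7| = |1−2| = 1).
Total attacking pairs: 5.

5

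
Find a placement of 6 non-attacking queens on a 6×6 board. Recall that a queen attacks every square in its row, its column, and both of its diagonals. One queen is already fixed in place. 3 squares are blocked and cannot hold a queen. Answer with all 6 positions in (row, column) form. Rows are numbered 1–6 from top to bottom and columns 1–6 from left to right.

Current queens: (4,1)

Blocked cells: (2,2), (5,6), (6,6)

Row 1: attacked by (4,1)→{1,4}. Safe: 2, 3, 5, 6. Place at column 2.
Row 2: attacked by (1,2)→{1,2,3}; (4,1)→{1,3}. Blocked: 2. Safe: 4, 5, 6. Place at column 4.
Row 3: attacked by (1,2)→{2,4}; (2,4)→{3,4,5}; (4,1)→{1,2}. Safe: 6. Place at column 6.
Row 5: attacked by (1,2)→{2,6}; (2,4)→{1,4}; (3,6)→{4,6}; (4,1)→{1,2}. Blocked: 6. Safe: 3, 5. Place at column 3.
Row 6: attacked by (1,2)→{2}; (2,4)→{4}; (3,6)→{3,6}; (4,1)→{1,3}; (5,3)→{2,3,4}. Blocked: 6. Safe: 5. Place at column 5.
Columns [2, 4, 6, 1, 3, 5], r−c [-1, -2, -3, 3, 2, 1], r+c [3, 6, 9, 5, 8, 11] are all distinct, so no two queens attack.

(1,2) (2,4) (3,6) (4,1) (5,3) (6,5)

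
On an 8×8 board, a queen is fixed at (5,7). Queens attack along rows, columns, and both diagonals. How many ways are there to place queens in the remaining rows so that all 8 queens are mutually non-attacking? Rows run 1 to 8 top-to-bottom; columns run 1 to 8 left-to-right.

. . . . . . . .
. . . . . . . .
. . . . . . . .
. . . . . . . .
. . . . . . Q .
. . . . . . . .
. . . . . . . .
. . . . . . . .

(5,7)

8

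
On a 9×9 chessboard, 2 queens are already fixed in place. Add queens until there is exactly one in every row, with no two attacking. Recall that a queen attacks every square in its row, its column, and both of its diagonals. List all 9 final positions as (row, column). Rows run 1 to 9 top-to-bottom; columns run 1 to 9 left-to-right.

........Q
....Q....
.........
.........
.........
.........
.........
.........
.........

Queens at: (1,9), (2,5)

Row 3: attacked by (1,9)→{7,9}; (2,5)→{4,5,6}. Safe: 1, 2, 3, 8. Place at column 3.
Row 4: attacked by (1,9)→{6,9}; (2,5)→{3,5,7}; (3,3)→{2,3,4}. Safe: 1, 8. Place at column 8.
Row 5: attacked by (1,9)→{5,9}; (2,5)→{2,5,8}; (3,3)→{1,3,5}; (4,8)→{7,8,9}. Safe: 4, 6. Place at column 4.
Row 6: attacked by (1,9)→{4,9}; (2,5)→{1,5,9}; (3,3)→{3,6}; (4,8)→{6,8}; (5,4)→{3,4,5}. Safe: 2, 7. Place at column 7.
Row 7: attacked by (1,9)→{3,9}; (2,5)→{5}; (3,3)→{3,7}; (4,8)→{5,8}; (5,4)→{2,4,6}; (6,7)→{6,7,8}. Safe: 1. Place at column 1.
Row 8: attacked by (1,9)→{2,9}; (2,5)→{5}; (3,3)→{3,8}; (4,8)→{4,8}; (5,4)→{1,4,7}; (6,7)→{5,7,9}; (7,1)→{1,2}. Safe: 6. Place at column 6.
Row 9: attacked by (1,9)→{1,9}; (2,5)→{5}; (3,3)→{3,9}; (4,8)→{3,8}; (5,4)→{4,8}; (6,7)→{4,7}; (7,1)→{1,3}; (8,6)→{5,6,7}. Safe: 2. Place at column 2.
Columns [9, 5, 3, 8, 4, 7, 1, 6, 2], r−c [-8, -3, 0, -4, 1, -1, 6, 2, 7], r+c [10, 7, 6, 12, 9, 13, 8, 14, 11] are all distinct, so no two queens attack.

(1,9) (2,5) (3,3) (4,8) (5,4) (6,7) (7,1) (8,6) (9,2)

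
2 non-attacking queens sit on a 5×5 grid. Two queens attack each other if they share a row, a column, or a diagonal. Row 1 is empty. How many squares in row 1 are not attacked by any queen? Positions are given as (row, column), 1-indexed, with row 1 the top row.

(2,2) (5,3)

2

(2,2) attacks row 1 at column 2 and diagonals 1, 3.
(5,3) attacks row 1 at column 3.
Attacked columns: {1, 2, 3}. Safe: {4, 5}.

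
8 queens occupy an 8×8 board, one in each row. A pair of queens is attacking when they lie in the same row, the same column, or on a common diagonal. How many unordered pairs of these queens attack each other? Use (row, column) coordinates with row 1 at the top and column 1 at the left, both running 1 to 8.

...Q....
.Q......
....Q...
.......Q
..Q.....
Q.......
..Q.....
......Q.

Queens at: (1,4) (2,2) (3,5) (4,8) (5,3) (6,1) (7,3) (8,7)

2

Same column: (5,3)–(7,3) (column 3).
Same diagonal: (3,5)–(5,3) (|3−5| = |5−3| = 2).
Total attacking pairs: 2.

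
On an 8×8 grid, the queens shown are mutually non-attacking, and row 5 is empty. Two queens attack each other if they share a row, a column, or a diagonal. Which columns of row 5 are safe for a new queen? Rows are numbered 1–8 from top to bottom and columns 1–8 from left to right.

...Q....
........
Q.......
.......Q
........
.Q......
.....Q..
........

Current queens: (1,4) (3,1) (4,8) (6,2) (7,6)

(1,4) attacks row 5 at column 4 and diagonals 8.
(3,1) attacks row 5 at column 1 and diagonals 3.
(4,8) attacks row 5 at column 8 and diagonals 7.
(6,2) attacks row 5 at column 2 and diagonals 1, 3.
(7,6) attacks row 5 at column 6 and diagonals 4, 8.
Attacked columns: {1, 2, 3, 4, 6, 7, 8}. Safe: {5}.

columns 5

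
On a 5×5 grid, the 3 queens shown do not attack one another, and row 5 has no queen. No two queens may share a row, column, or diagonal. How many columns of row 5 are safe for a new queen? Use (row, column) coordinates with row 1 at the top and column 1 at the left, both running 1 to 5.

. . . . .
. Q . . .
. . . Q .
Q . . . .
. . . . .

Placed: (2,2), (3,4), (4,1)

1

(2,2) attacks row 5 at column 2 and diagonals 5.
(3,4) attacks row 5 at column 4 and diagonals 2.
(4,1) attacks row 5 at column 1 and diagonals 2.
Attacked columns: {1, 2, 4, 5}. Safe: {3}.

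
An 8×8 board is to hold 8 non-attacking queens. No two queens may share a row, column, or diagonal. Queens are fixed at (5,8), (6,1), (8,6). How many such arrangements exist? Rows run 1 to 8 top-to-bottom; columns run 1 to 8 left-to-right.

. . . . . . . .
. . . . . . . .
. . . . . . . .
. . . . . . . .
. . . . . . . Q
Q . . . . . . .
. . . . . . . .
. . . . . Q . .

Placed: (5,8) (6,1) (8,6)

2

Branch on row 1: col 2 → 0; col 3 → 0; col 5 → 1; col 7 → 1.
Sum: 0 + 0 + 1 + 1 = 2.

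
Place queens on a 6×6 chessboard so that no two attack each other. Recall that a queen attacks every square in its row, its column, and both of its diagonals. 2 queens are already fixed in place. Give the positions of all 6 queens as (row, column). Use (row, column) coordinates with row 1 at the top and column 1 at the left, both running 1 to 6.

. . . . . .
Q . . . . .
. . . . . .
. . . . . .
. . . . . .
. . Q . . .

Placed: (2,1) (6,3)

Row 1: attacked by (2,1)→{1,2}; (6,3)→{3}. Safe: 4, 5, 6. Place at column 4.
Row 3: attacked by (1,4)→{2,4,6}; (2,1)→{1,2}; (6,3)→{3,6}. Safe: 5. Place at column 5.
Row 4: attacked by (1,4)→{1,4}; (2,1)→{1,3}; (3,5)→{4,5,6}; (6,3)→{1,3,5}. Safe: 2. Place at column 2.
Row 5: attacked by (1,4)→{4}; (2,1)→{1,4}; (3,5)→{3,5}; (4,2)→{1,2,3}; (6,3)→{2,3,4}. Safe: 6. Place at column 6.
Columns [4, 1, 5, 2, 6, 3], r−c [-3, 1, -2, 2, -1, 3], r+c [5, 3, 8, 6, 11, 9] are all distinct, so no two queens attack.

(1,4) (2,1) (3,5) (4,2) (5,6) (6,3)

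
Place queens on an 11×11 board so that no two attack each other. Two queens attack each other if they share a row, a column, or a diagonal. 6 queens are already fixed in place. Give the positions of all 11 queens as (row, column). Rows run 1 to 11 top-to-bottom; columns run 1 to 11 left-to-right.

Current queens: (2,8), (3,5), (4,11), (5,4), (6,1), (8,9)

Row 1: attacked by (2,8)→{7,8,9}; (3,5)→{3,5,7}; (4,11)→{8,11}; (5,4)→{4,8}; (6,1)→{1,6}; (8,9)→{2,9}. Safe: 10. Place at column 10.
Row 7: attacked by (1,10)→{4,10}; (2,8)→{3,8}; (3,5)→{1,5,9}; (4,11)→{8,11}; (5,4)→{2,4,6}; (6,1)→{1,2}; (8,9)→{8,9,10}. Safe: 7. Place at column 7.
Row 9: attacked by (1,10)→{2,10}; (2,8)→{1,8}; (3,5)→{5,11}; (4,11)→{6,11}; (5,4)→{4,8}; (6,1)→{1,4}; (7,7)→{5,7,9}; (8,9)→{8,9,10}. Safe: 3. Place at column 3.
Row 10: attacked by (1,10)→{1,10}; (2,8)→{8}; (3,5)→{5}; (4,11)→{5,11}; (5,4)→{4,9}; (6,1)→{1,5}; (7,7)→{4,7,10}; (8,9)→{7,9,11}; (9,3)→{2,3,4}. Safe: 6. Place at column 6.
Row 11: attacked by (1,10)→{10}; (2,8)→{8}; (3,5)→{5}; (4,11)→{4,11}; (5,4)→{4,10}; (6,1)→{1,6}; (7,7)→{3,7,11}; (8,9)→{6,9}; (9,3)→{1,3,5}; (10,6)→{5,6,7}. Safe: 2. Place at column 2.
Columns [10, 8, 5, 11, 4, 1, 7, 9, 3, 6, 2], r−c [-9, -6, -2, -7, 1, 5, 0, -1, 6, 4, 9], r+c [11, 10, 8, 15, 9, 7, 14, 17, 12, 16, 13] are all distinct, so no two queens attack.

(1,10) (2,8) (3,5) (4,11) (5,4) (6,1) (7,7) (8,9) (9,3) (10,6) (11,2)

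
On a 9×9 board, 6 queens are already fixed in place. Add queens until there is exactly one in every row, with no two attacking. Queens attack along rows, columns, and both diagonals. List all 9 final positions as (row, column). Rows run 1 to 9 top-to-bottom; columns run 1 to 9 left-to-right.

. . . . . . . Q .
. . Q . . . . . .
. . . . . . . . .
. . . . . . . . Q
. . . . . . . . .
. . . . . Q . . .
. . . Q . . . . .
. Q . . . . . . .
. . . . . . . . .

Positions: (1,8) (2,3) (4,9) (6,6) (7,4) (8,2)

Row 3: attacked by (1,8)→{6,8}; (2,3)→{2,3,4}; (4,9)→{8,9}; (6,6)→{3,6,9}; (7,4)→{4,8}; (8,2)→{2,7}. Safe: 1, 5. Place at column 5.
Row 5: attacked by (1,8)→{4,8}; (2,3)→{3,6}; (3,5)→{3,5,7}; (4,9)→{8,9}; (6,6)→{5,6,7}; (7,4)→{2,4,6}; (8,2)→{2,5}. Safe: 1. Place at column 1.
Row 9: attacked by (1,8)→{8}; (2,3)→{3}; (3,5)→{5}; (4,9)→{4,9}; (5,1)→{1,5}; (6,6)→{3,6,9}; (7,4)→{2,4,6}; (8,2)→{1,2,3}. Safe: 7. Place at column 7.
Columns [8, 3, 5, 9, 1, 6, 4, 2, 7], r−c [-7, -1, -2, -5, 4, 0, 3, 6, 2], r+c [9, 5, 8, 13, 6, 12, 11, 10, 16] are all distinct, so no two queens attack.

(1,8) (2,3) (3,5) (4,9) (5,1) (6,6) (7,4) (8,2) (9,7)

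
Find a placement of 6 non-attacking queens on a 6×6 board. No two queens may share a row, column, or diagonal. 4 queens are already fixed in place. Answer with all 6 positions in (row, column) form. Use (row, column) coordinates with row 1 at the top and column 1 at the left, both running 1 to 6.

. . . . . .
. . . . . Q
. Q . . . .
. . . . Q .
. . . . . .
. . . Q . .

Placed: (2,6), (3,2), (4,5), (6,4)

(1,3) (2,6) (3,2) (4,5) (5,1) (6,4)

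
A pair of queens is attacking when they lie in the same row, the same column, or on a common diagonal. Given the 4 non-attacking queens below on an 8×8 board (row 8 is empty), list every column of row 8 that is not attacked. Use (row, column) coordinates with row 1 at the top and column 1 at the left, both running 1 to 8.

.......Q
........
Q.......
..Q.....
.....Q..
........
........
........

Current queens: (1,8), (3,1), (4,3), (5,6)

columns 2, 4, 5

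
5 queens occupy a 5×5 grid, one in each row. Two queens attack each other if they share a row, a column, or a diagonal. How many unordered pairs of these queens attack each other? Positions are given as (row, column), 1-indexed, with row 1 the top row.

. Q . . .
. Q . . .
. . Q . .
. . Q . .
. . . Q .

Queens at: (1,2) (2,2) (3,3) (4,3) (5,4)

4

Same column: (1,2)–(2,2) (column 2); (3,3)–(4,3) (column 3).
Same diagonal: (2,2)–(3,3) (|2−3| = |2−3| = 1); (4,3)–(5,4) (|4−5| = |3−4| = 1).
Total attacking pairs: 4.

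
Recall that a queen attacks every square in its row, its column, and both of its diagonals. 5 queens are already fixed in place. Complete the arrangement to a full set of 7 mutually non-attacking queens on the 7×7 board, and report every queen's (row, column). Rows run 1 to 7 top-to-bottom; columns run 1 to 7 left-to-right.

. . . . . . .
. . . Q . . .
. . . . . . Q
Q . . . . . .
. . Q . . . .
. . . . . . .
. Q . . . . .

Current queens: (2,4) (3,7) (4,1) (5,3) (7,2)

(1,6) (2,4) (3,7) (4,1) (5,3) (6,5) (7,2)

Row 1: attacked by (2,4)→{3,4,5}; (3,7)→{5,7}; (4,1)→{1,4}; (5,3)→{3,7}; (7,2)→{2}. Safe: 6. Place at column 6.
Row 6: attacked by (1,6)→{1,6}; (2,4)→{4}; (3,7)→{4,7}; (4,1)→{1,3}; (5,3)→{2,3,4}; (7,2)→{1,2,3}. Safe: 5. Place at column 5.
Columns [6, 4, 7, 1, 3, 5, 2], r−c [-5, -2, -4, 3, 2, 1, 5], r+c [7, 6, 10, 5, 8, 11, 9] are all distinct, so no two queens attack.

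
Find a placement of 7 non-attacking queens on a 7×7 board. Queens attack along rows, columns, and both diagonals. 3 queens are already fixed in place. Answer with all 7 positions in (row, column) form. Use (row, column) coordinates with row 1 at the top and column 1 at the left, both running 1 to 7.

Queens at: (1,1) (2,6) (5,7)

(1,1) (2,6) (3,4) (4,2) (5,7) (6,5) (7,3)

Row 3: attacked by (1,1)→{1,3}; (2,6)→{5,6,7}; (5,7)→{5,7}. Safe: 2, 4. Place at column 4.
Row 4: attacked by (1,1)→{1,4}; (2,6)→{4,6}; (3,4)→{3,4,5}; (5,7)→{6,7}. Safe: 2. Place at column 2.
Row 6: attacked by (1,1)→{1,6}; (2,6)→{2,6}; (3,4)→{1,4,7}; (4,2)→{2,4}; (5,7)→{6,7}. Safe: 3, 5. Place at column 5.
Row 7: attacked by (1,1)→{1,7}; (2,6)→{1,6}; (3,4)→{4}; (4,2)→{2,5}; (5,7)→{5,7}; (6,5)→{4,5,6}. Safe: 3. Place at column 3.
Columns [1, 6, 4, 2, 7, 5, 3], r−c [0, -4, -1, 2, -2, 1, 4], r+c [2, 8, 7, 6, 12, 11, 10] are all distinct, so no two queens attack.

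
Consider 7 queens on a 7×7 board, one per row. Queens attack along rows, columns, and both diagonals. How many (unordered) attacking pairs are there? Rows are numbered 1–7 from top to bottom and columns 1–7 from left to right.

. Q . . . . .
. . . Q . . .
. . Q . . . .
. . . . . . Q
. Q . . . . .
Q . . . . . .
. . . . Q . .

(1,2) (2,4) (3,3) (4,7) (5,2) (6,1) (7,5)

Same column: (1,2)–(5,2) (column 2).
Same diagonal: (2,4)–(3,3) (|2−3| = |4−3| = 1); (5,2)–(6,1) (|5−6| = |2−1| = 1).
Total attacking pairs: 3.

3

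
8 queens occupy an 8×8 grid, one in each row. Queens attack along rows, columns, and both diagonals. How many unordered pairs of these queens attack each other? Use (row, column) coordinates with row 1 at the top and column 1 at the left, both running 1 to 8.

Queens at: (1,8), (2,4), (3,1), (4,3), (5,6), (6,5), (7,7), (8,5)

Same column: (6,5)–(8,5) (column 5).
Same diagonal: (4,3)–(6,5) (|4−6| = |3−5| = 2); (5,6)–(6,5) (|5−6| = |6−5| = 1).
Total attacking pairs: 3.

3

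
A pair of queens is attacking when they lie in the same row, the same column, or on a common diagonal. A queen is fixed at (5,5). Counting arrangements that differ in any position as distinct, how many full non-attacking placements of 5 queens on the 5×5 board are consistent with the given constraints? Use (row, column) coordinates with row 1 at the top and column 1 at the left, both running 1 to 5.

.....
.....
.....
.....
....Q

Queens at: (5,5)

Branch on row 1: col 2 → 1; col 3 → 1; col 4 → 0.
Sum: 1 + 1 + 0 = 2.

2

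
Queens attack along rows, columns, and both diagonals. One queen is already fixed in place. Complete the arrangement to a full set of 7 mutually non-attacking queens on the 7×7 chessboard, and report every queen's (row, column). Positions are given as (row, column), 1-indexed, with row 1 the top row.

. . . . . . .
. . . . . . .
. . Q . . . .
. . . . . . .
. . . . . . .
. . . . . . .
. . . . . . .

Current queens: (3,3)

Row 1: attacked by (3,3)→{1,3,5}. Safe: 2, 4, 6, 7. Place at column 4.
Row 2: attacked by (1,4)→{3,4,5}; (3,3)→{2,3,4}. Safe: 1, 6, 7. Place at column 1.
Row 4: attacked by (1,4)→{1,4,7}; (2,1)→{1,3}; (3,3)→{2,3,4}. Safe: 5, 6. Place at column 6.
Row 5: attacked by (1,4)→{4}; (2,1)→{1,4}; (3,3)→{1,3,5}; (4,6)→{5,6,7}. Safe: 2. Place at column 2.
Row 6: attacked by (1,4)→{4}; (2,1)→{1,5}; (3,3)→{3,6}; (4,6)→{4,6}; (5,2)→{1,2,3}. Safe: 7. Place at column 7.
Row 7: attacked by (1,4)→{4}; (2,1)→{1,6}; (3,3)→{3,7}; (4,6)→{3,6}; (5,2)→{2,4}; (6,7)→{6,7}. Safe: 5. Place at column 5.
Columns [4, 1, 3, 6, 2, 7, 5], r−c [-3, 1, 0, -2, 3, -1, 2], r+c [5, 3, 6, 10, 7, 13, 12] are all distinct, so no two queens attack.

(1,4) (2,1) (3,3) (4,6) (5,2) (6,7) (7,5)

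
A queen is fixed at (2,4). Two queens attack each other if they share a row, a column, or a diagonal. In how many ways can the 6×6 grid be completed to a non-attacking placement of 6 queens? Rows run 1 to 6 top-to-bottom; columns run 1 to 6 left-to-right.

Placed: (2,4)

1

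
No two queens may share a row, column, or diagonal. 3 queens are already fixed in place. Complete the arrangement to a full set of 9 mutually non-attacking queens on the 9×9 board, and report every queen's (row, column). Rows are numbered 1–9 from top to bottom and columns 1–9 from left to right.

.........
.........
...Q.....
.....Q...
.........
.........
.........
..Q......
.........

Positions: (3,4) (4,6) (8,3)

(1,7) (2,2) (3,4) (4,6) (5,1) (6,9) (7,5) (8,3) (9,8)

Row 1: attacked by (3,4)→{2,4,6}; (4,6)→{3,6,9}; (8,3)→{3}. Safe: 1, 5, 7, 8. Place at column 7.
Row 2: attacked by (1,7)→{6,7,8}; (3,4)→{3,4,5}; (4,6)→{4,6,8}; (8,3)→{3,9}. Safe: 1, 2. Place at column 2.
Row 5: attacked by (1,7)→{3,7}; (2,2)→{2,5}; (3,4)→{2,4,6}; (4,6)→{5,6,7}; (8,3)→{3,6}. Safe: 1, 8, 9. Place at column 1.
Row 6: attacked by (1,7)→{2,7}; (2,2)→{2,6}; (3,4)→{1,4,7}; (4,6)→{4,6,8}; (5,1)→{1,2}; (8,3)→{1,3,5}. Safe: 9. Place at column 9.
Row 7: attacked by (1,7)→{1,7}; (2,2)→{2,7}; (3,4)→{4,8}; (4,6)→{3,6,9}; (5,1)→{1,3}; (6,9)→{8,9}; (8,3)→{2,3,4}. Safe: 5. Place at column 5.
Row 9: attacked by (1,7)→{7}; (2,2)→{2,9}; (3,4)→{4}; (4,6)→{1,6}; (5,1)→{1,5}; (6,9)→{6,9}; (7,5)→{3,5,7}; (8,3)→{2,3,4}. Safe: 8. Place at column 8.
Columns [7, 2, 4, 6, 1, 9, 5, 3, 8], r−c [-6, 0, -1, -2, 4, -3, 2, 5, 1], r+c [8, 4, 7, 10, 6, 15, 12, 11, 17] are all distinct, so no two queens attack.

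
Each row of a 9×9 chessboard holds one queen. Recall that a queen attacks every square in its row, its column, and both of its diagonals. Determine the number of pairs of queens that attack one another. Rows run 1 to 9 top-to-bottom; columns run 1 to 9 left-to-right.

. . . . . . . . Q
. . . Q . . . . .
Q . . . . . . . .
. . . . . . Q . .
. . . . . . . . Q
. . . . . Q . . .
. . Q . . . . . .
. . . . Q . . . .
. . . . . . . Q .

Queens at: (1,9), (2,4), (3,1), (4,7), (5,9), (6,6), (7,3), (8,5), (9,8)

2

Same column: (1,9)–(5,9) (column 9).
Same diagonal: (1,9)–(7,3) (|1−7| = |9−3| = 6).
Total attacking pairs: 2.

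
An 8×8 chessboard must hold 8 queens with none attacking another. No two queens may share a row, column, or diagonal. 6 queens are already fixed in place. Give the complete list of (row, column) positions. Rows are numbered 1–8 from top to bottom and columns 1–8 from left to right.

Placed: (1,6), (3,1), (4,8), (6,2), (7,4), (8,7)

Row 2: attacked by (1,6)→{5,6,7}; (3,1)→{1,2}; (4,8)→{6,8}; (6,2)→{2,6}; (7,4)→{4}; (8,7)→{1,7}. Safe: 3. Place at column 3.
Row 5: attacked by (1,6)→{2,6}; (2,3)→{3,6}; (3,1)→{1,3}; (4,8)→{7,8}; (6,2)→{1,2,3}; (7,4)→{2,4,6}; (8,7)→{4,7}. Safe: 5. Place at column 5.
Columns [6, 3, 1, 8, 5, 2, 4, 7], r−c [-5, -1, 2, -4, 0, 4, 3, 1], r+c [7, 5, 4, 12, 10, 8, 11, 15] are all distinct, so no two queens attack.

(1,6) (2,3) (3,1) (4,8) (5,5) (6,2) (7,4) (8,7)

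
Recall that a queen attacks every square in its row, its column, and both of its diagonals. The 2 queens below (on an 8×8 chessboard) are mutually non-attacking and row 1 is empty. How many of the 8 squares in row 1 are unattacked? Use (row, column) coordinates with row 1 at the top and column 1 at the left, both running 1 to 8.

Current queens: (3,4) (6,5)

4

(3,4) attacks row 1 at column 4 and diagonals 2, 6.
(6,5) attacks row 1 at column 5.
Attacked columns: {2, 4, 5, 6}. Safe: {1, 3, 7, 8}.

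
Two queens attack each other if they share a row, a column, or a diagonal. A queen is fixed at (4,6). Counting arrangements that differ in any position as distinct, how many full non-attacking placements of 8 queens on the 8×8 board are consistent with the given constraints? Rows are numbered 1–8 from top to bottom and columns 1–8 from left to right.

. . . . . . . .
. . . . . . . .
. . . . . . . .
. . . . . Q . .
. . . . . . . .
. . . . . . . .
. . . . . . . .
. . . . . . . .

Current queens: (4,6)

Branch on row 1: col 1 → 2; col 2 → 1; col 4 → 1; col 5 → 6; col 7 → 1; col 8 → 1.
Sum: 2 + 1 + 1 + 6 + 1 + 1 = 12.

12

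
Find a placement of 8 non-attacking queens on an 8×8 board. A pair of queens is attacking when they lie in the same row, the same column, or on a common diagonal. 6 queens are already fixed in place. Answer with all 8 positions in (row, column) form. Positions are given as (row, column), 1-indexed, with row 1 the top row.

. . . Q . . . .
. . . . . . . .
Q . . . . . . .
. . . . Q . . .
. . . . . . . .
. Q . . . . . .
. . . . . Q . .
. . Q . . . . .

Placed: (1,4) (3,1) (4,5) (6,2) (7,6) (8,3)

(1,4) (2,8) (3,1) (4,5) (5,7) (6,2) (7,6) (8,3)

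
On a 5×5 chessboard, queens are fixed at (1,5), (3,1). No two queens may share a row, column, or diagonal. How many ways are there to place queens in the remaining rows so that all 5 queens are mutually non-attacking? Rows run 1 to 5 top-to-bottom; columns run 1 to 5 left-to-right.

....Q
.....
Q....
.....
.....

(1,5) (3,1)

1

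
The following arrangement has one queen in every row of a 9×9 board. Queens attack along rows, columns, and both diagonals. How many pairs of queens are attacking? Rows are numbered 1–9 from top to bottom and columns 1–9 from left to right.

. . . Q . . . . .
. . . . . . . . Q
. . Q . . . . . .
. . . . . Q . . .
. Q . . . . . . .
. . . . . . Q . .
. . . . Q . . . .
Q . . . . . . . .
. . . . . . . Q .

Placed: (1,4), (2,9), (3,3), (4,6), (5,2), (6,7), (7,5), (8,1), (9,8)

All columns are distinct and no two queens satisfy |Δrow| = |Δcol|, so no pair attacks.

0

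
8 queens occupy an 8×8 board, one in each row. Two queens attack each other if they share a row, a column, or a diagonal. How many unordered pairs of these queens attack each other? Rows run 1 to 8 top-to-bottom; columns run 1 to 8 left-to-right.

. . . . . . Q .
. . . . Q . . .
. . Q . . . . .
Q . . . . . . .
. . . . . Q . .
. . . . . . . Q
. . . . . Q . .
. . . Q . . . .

1

Same column: (5,6)–(7,6) (column 6).
Total attacking pairs: 1.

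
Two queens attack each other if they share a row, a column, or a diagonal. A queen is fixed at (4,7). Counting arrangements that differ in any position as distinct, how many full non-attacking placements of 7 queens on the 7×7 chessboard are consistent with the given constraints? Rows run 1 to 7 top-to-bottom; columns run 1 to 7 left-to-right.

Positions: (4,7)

6

Branch on row 1: col 1 → 1; col 2 → 2; col 3 → 0; col 5 → 1; col 6 → 2.
Sum: 1 + 2 + 0 + 1 + 2 = 6.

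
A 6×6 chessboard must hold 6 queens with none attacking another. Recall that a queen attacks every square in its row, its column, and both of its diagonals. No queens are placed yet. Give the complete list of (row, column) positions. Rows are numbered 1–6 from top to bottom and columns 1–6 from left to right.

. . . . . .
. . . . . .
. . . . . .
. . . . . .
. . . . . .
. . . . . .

(1,4) (2,1) (3,5) (4,2) (5,6) (6,3)

Row 1: Safe: 1, 2, 3, 4, 5, 6. Place at column 4.
Row 2: attacked by (1,4)→{3,4,5}. Safe: 1, 2, 6. Place at column 1.
Row 3: attacked by (1,4)→{2,4,6}; (2,1)→{1,2}. Safe: 3, 5. Place at column 5.
Row 4: attacked by (1,4)→{1,4}; (2,1)→{1,3}; (3,5)→{4,5,6}. Safe: 2. Place at column 2.
Row 5: attacked by (1,4)→{4}; (2,1)→{1,4}; (3,5)→{3,5}; (4,2)→{1,2,3}. Safe: 6. Place at column 6.
Row 6: attacked by (1,4)→{4}; (2,1)→{1,5}; (3,5)→{2,5}; (4,2)→{2,4}; (5,6)→{5,6}. Safe: 3. Place at column 3.
Columns [4, 1, 5, 2, 6, 3], r−c [-3, 1, -2, 2, -1, 3], r+c [5, 3, 8, 6, 11, 9] are all distinct, so no two queens attack.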